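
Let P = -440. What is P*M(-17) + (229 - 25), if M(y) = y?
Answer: 7684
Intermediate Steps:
P*M(-17) + (229 - 25) = -440*(-17) + (229 - 25) = 7480 + 204 = 7684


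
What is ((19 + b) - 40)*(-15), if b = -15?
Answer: 540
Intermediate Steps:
((19 + b) - 40)*(-15) = ((19 - 15) - 40)*(-15) = (4 - 40)*(-15) = -36*(-15) = 540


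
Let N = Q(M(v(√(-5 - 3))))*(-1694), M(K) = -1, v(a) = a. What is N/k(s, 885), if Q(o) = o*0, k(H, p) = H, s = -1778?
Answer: 0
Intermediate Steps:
Q(o) = 0
N = 0 (N = 0*(-1694) = 0)
N/k(s, 885) = 0/(-1778) = 0*(-1/1778) = 0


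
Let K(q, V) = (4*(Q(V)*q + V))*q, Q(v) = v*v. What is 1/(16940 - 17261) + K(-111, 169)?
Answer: 451815617447/321 ≈ 1.4075e+9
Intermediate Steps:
Q(v) = v**2
K(q, V) = q*(4*V + 4*q*V**2) (K(q, V) = (4*(V**2*q + V))*q = (4*(q*V**2 + V))*q = (4*(V + q*V**2))*q = (4*V + 4*q*V**2)*q = q*(4*V + 4*q*V**2))
1/(16940 - 17261) + K(-111, 169) = 1/(16940 - 17261) + 4*169*(-111)*(1 + 169*(-111)) = 1/(-321) + 4*169*(-111)*(1 - 18759) = -1/321 + 4*169*(-111)*(-18758) = -1/321 + 1407525288 = 451815617447/321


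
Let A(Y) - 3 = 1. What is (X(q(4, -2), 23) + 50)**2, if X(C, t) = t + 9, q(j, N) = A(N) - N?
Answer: 6724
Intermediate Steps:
A(Y) = 4 (A(Y) = 3 + 1 = 4)
q(j, N) = 4 - N
X(C, t) = 9 + t
(X(q(4, -2), 23) + 50)**2 = ((9 + 23) + 50)**2 = (32 + 50)**2 = 82**2 = 6724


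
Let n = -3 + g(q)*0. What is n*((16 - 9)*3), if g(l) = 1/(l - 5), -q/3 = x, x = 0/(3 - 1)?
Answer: -63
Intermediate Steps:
x = 0 (x = 0/2 = 0*(½) = 0)
q = 0 (q = -3*0 = 0)
g(l) = 1/(-5 + l)
n = -3 (n = -3 + 0/(-5 + 0) = -3 + 0/(-5) = -3 - ⅕*0 = -3 + 0 = -3)
n*((16 - 9)*3) = -3*(16 - 9)*3 = -21*3 = -3*21 = -63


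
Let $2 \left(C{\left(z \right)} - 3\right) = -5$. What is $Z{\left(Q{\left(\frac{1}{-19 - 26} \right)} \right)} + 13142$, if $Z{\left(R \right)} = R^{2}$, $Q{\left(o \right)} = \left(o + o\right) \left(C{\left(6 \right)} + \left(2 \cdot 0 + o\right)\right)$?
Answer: $\frac{53890415599}{4100625} \approx 13142.0$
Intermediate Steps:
$C{\left(z \right)} = \frac{1}{2}$ ($C{\left(z \right)} = 3 + \frac{1}{2} \left(-5\right) = 3 - \frac{5}{2} = \frac{1}{2}$)
$Q{\left(o \right)} = 2 o \left(\frac{1}{2} + o\right)$ ($Q{\left(o \right)} = \left(o + o\right) \left(\frac{1}{2} + \left(2 \cdot 0 + o\right)\right) = 2 o \left(\frac{1}{2} + \left(0 + o\right)\right) = 2 o \left(\frac{1}{2} + o\right)$)
$Z{\left(Q{\left(\frac{1}{-19 - 26} \right)} \right)} + 13142 = \left(\frac{1 + \frac{2}{-19 - 26}}{-19 - 26}\right)^{2} + 13142 = \left(\frac{1 + \frac{2}{-45}}{-45}\right)^{2} + 13142 = \left(- \frac{1 + 2 \left(- \frac{1}{45}\right)}{45}\right)^{2} + 13142 = \left(- \frac{1 - \frac{2}{45}}{45}\right)^{2} + 13142 = \left(\left(- \frac{1}{45}\right) \frac{43}{45}\right)^{2} + 13142 = \left(- \frac{43}{2025}\right)^{2} + 13142 = \frac{1849}{4100625} + 13142 = \frac{53890415599}{4100625}$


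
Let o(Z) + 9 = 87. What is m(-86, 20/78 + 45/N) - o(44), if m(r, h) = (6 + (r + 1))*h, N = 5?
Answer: -31561/39 ≈ -809.26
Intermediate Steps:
o(Z) = 78 (o(Z) = -9 + 87 = 78)
m(r, h) = h*(7 + r) (m(r, h) = (6 + (1 + r))*h = (7 + r)*h = h*(7 + r))
m(-86, 20/78 + 45/N) - o(44) = (20/78 + 45/5)*(7 - 86) - 1*78 = (20*(1/78) + 45*(1/5))*(-79) - 78 = (10/39 + 9)*(-79) - 78 = (361/39)*(-79) - 78 = -28519/39 - 78 = -31561/39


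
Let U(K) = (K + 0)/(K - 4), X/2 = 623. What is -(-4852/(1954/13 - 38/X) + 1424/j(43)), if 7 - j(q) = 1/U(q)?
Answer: -32114758932/159439445 ≈ -201.42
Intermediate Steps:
X = 1246 (X = 2*623 = 1246)
U(K) = K/(-4 + K)
j(q) = 7 - (-4 + q)/q (j(q) = 7 - 1/(q/(-4 + q)) = 7 - (-4 + q)/q)
-(-4852/(1954/13 - 38/X) + 1424/j(43)) = -(-4852/(1954/13 - 38/1246) + 1424/(6 + 4/43)) = -(-4852/(1954*(1/13) - 38*1/1246) + 1424/(6 + 4*(1/43))) = -(-4852/(1954/13 - 19/623) + 1424/(6 + 4/43)) = -(-4852/1217095/8099 + 1424/(262/43)) = -(-4852*8099/1217095 + 1424*(43/262)) = -(-39296348/1217095 + 30616/131) = -1*32114758932/159439445 = -32114758932/159439445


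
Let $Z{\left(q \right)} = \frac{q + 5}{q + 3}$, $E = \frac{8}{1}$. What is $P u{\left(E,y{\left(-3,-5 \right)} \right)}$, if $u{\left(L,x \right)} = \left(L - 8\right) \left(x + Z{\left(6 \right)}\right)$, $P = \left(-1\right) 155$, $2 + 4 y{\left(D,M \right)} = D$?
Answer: $0$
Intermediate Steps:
$E = 8$ ($E = 8 \cdot 1 = 8$)
$y{\left(D,M \right)} = - \frac{1}{2} + \frac{D}{4}$
$P = -155$
$Z{\left(q \right)} = \frac{5 + q}{3 + q}$
$u{\left(L,x \right)} = \left(-8 + L\right) \left(\frac{11}{9} + x\right)$ ($u{\left(L,x \right)} = \left(L - 8\right) \left(x + \frac{5 + 6}{3 + 6}\right) = \left(-8 + L\right) \left(x + \frac{1}{9} \cdot 11\right) = \left(-8 + L\right) \left(x + \frac{11}{9}\right) = \left(-8 + L\right) \left(\frac{11}{9} + x\right)$)
$P u{\left(E,y{\left(-3,-5 \right)} \right)} = - 155 \left(- \frac{88}{9} - 8 \left(- \frac{1}{2} + \frac{1}{4} \left(-3\right)\right) + \frac{11}{9} \cdot 8 + 8 \left(- \frac{1}{2} + \frac{1}{4} \left(-3\right)\right)\right) = - 155 \left(- \frac{88}{9} - 8 \left(- \frac{1}{2} - \frac{3}{4}\right) + \frac{88}{9} + 8 \left(- \frac{1}{2} - \frac{3}{4}\right)\right) = - 155 \left(- \frac{88}{9} - -10 + \frac{88}{9} + 8 \left(- \frac{5}{4}\right)\right) = - 155 \left(- \frac{88}{9} + 10 + \frac{88}{9} - 10\right) = \left(-155\right) 0 = 0$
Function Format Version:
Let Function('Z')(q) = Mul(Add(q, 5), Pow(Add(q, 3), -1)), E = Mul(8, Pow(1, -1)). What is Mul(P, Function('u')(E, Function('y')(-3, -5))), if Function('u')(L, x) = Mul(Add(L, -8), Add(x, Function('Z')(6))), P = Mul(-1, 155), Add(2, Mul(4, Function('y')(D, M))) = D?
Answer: 0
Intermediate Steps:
E = 8 (E = Mul(8, 1) = 8)
Function('y')(D, M) = Add(Rational(-1, 2), Mul(Rational(1, 4), D))
P = -155
Function('Z')(q) = Mul(Pow(Add(3, q), -1), Add(5, q)) (Function('Z')(q) = Mul(Add(5, q), Pow(Add(3, q), -1)) = Mul(Pow(Add(3, q), -1), Add(5, q)))
Function('u')(L, x) = Mul(Add(-8, L), Add(Rational(11, 9), x)) (Function('u')(L, x) = Mul(Add(L, -8), Add(x, Mul(Pow(Add(3, 6), -1), Add(5, 6)))) = Mul(Add(-8, L), Add(x, Mul(Pow(9, -1), 11))) = Mul(Add(-8, L), Add(x, Mul(Rational(1, 9), 11))) = Mul(Add(-8, L), Add(x, Rational(11, 9))) = Mul(Add(-8, L), Add(Rational(11, 9), x)))
Mul(P, Function('u')(E, Function('y')(-3, -5))) = Mul(-155, Add(Rational(-88, 9), Mul(-8, Add(Rational(-1, 2), Mul(Rational(1, 4), -3))), Mul(Rational(11, 9), 8), Mul(8, Add(Rational(-1, 2), Mul(Rational(1, 4), -3))))) = Mul(-155, Add(Rational(-88, 9), Mul(-8, Add(Rational(-1, 2), Rational(-3, 4))), Rational(88, 9), Mul(8, Add(Rational(-1, 2), Rational(-3, 4))))) = Mul(-155, Add(Rational(-88, 9), Mul(-8, Rational(-5, 4)), Rational(88, 9), Mul(8, Rational(-5, 4)))) = Mul(-155, Add(Rational(-88, 9), 10, Rational(88, 9), -10)) = Mul(-155, 0) = 0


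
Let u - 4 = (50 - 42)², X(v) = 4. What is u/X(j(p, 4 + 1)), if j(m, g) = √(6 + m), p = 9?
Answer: 17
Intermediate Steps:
u = 68 (u = 4 + (50 - 42)² = 4 + 8² = 4 + 64 = 68)
u/X(j(p, 4 + 1)) = 68/4 = 68*(¼) = 17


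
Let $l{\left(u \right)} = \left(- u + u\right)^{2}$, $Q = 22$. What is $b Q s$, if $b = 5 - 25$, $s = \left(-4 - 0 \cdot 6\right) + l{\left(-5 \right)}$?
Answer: $1760$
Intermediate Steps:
$l{\left(u \right)} = 0$ ($l{\left(u \right)} = 0^{2} = 0$)
$s = -4$ ($s = \left(-4 - 0 \cdot 6\right) + 0 = \left(-4 - 0\right) + 0 = \left(-4 + 0\right) + 0 = -4 + 0 = -4$)
$b = -20$ ($b = 5 - 25 = -20$)
$b Q s = \left(-20\right) 22 \left(-4\right) = \left(-440\right) \left(-4\right) = 1760$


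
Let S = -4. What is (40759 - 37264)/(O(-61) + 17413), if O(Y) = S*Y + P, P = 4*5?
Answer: 3495/17677 ≈ 0.19771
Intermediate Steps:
P = 20
O(Y) = 20 - 4*Y (O(Y) = -4*Y + 20 = 20 - 4*Y)
(40759 - 37264)/(O(-61) + 17413) = (40759 - 37264)/((20 - 4*(-61)) + 17413) = 3495/((20 + 244) + 17413) = 3495/(264 + 17413) = 3495/17677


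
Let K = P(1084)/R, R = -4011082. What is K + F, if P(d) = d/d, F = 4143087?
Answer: 16618261690133/4011082 ≈ 4.1431e+6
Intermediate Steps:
P(d) = 1
K = -1/4011082 (K = 1/(-4011082) = 1*(-1/4011082) = -1/4011082 ≈ -2.4931e-7)
K + F = -1/4011082 + 4143087 = 16618261690133/4011082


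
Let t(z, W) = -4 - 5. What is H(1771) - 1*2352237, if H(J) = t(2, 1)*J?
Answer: -2368176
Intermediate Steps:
t(z, W) = -9
H(J) = -9*J
H(1771) - 1*2352237 = -9*1771 - 1*2352237 = -15939 - 2352237 = -2368176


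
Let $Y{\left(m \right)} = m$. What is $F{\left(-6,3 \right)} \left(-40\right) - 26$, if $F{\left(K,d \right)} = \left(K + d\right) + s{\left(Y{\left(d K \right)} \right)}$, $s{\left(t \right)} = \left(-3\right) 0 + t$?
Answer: $814$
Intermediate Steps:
$s{\left(t \right)} = t$ ($s{\left(t \right)} = 0 + t = t$)
$F{\left(K,d \right)} = K + d + K d$ ($F{\left(K,d \right)} = \left(K + d\right) + d K = \left(K + d\right) + K d = K + d + K d$)
$F{\left(-6,3 \right)} \left(-40\right) - 26 = \left(-6 + 3 - 18\right) \left(-40\right) - 26 = \left(-21\right) \left(-40\right) - 26 = 840 - 26 = 814$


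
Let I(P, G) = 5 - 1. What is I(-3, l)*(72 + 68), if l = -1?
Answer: 560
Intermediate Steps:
I(P, G) = 4
I(-3, l)*(72 + 68) = 4*(72 + 68) = 4*140 = 560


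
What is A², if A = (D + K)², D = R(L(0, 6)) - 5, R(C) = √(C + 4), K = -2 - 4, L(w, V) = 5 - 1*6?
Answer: (11 - √3)⁴ ≈ 7377.9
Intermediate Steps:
L(w, V) = -1 (L(w, V) = 5 - 6 = -1)
K = -6
R(C) = √(4 + C)
D = -5 + √3 (D = √(4 - 1) - 5 = √3 - 5 = -5 + √3 ≈ -3.2679)
A = (-11 + √3)² (A = ((-5 + √3) - 6)² = (-11 + √3)² ≈ 85.895)
A² = ((11 - √3)²)² = (11 - √3)⁴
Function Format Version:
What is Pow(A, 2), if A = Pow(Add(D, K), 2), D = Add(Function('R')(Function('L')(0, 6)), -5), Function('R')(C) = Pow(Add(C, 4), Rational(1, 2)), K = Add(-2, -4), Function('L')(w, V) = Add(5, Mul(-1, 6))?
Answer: Pow(Add(11, Mul(-1, Pow(3, Rational(1, 2)))), 4) ≈ 7377.9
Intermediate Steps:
Function('L')(w, V) = -1 (Function('L')(w, V) = Add(5, -6) = -1)
K = -6
Function('R')(C) = Pow(Add(4, C), Rational(1, 2))
D = Add(-5, Pow(3, Rational(1, 2))) (D = Add(Pow(Add(4, -1), Rational(1, 2)), -5) = Add(Pow(3, Rational(1, 2)), -5) = Add(-5, Pow(3, Rational(1, 2))) ≈ -3.2679)
A = Pow(Add(-11, Pow(3, Rational(1, 2))), 2) (A = Pow(Add(Add(-5, Pow(3, Rational(1, 2))), -6), 2) = Pow(Add(-11, Pow(3, Rational(1, 2))), 2) ≈ 85.895)
Pow(A, 2) = Pow(Pow(Add(11, Mul(-1, Pow(3, Rational(1, 2)))), 2), 2) = Pow(Add(11, Mul(-1, Pow(3, Rational(1, 2)))), 4)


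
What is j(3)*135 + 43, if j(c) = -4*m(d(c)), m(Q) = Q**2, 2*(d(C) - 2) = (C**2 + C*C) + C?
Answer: -84332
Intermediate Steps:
d(C) = 2 + C**2 + C/2 (d(C) = 2 + ((C**2 + C*C) + C)/2 = 2 + ((C**2 + C**2) + C)/2 = 2 + (2*C**2 + C)/2 = 2 + (C + 2*C**2)/2 = 2 + (C**2 + C/2) = 2 + C**2 + C/2)
j(c) = -4*(2 + c**2 + c/2)**2
j(3)*135 + 43 = -(4 + 3 + 2*3**2)**2*135 + 43 = -(4 + 3 + 2*9)**2*135 + 43 = -(4 + 3 + 18)**2*135 + 43 = -1*25**2*135 + 43 = -1*625*135 + 43 = -625*135 + 43 = -84375 + 43 = -84332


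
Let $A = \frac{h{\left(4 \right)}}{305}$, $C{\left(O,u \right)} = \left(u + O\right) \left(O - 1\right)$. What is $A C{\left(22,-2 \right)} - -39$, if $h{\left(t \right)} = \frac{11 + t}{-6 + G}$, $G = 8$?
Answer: $\frac{3009}{61} \approx 49.328$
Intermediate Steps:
$C{\left(O,u \right)} = \left(-1 + O\right) \left(O + u\right)$ ($C{\left(O,u \right)} = \left(O + u\right) \left(-1 + O\right) = \left(-1 + O\right) \left(O + u\right)$)
$h{\left(t \right)} = \frac{11}{2} + \frac{t}{2}$ ($h{\left(t \right)} = \frac{11 + t}{-6 + 8} = \frac{11 + t}{2} = \left(11 + t\right) \frac{1}{2} = \frac{11}{2} + \frac{t}{2}$)
$A = \frac{3}{122}$ ($A = \frac{\frac{11}{2} + \frac{1}{2} \cdot 4}{305} = \left(\frac{11}{2} + 2\right) \frac{1}{305} = \frac{15}{2} \cdot \frac{1}{305} = \frac{3}{122} \approx 0.02459$)
$A C{\left(22,-2 \right)} - -39 = \frac{3 \left(22^{2} - 22 - -2 + 22 \left(-2\right)\right)}{122} - -39 = \frac{3 \left(484 - 22 + 2 - 44\right)}{122} + 39 = \frac{3}{122} \cdot 420 + 39 = \frac{630}{61} + 39 = \frac{3009}{61}$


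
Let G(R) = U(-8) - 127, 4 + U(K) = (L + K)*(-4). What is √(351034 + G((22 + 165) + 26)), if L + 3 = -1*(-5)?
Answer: √350927 ≈ 592.39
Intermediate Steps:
L = 2 (L = -3 - 1*(-5) = -3 + 5 = 2)
U(K) = -12 - 4*K (U(K) = -4 + (2 + K)*(-4) = -4 + (-8 - 4*K) = -12 - 4*K)
G(R) = -107 (G(R) = (-12 - 4*(-8)) - 127 = (-12 + 32) - 127 = 20 - 127 = -107)
√(351034 + G((22 + 165) + 26)) = √(351034 - 107) = √350927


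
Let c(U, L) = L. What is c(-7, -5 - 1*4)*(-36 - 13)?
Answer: 441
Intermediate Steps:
c(-7, -5 - 1*4)*(-36 - 13) = (-5 - 1*4)*(-36 - 13) = (-5 - 4)*(-49) = -9*(-49) = 441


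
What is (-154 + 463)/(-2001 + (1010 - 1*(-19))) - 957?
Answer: -310171/324 ≈ -957.32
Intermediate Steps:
(-154 + 463)/(-2001 + (1010 - 1*(-19))) - 957 = 309/(-2001 + (1010 + 19)) - 957 = 309/(-2001 + 1029) - 957 = 309/(-972) - 957 = 309*(-1/972) - 957 = -103/324 - 957 = -310171/324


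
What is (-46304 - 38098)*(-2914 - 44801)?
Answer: 4027241430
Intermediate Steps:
(-46304 - 38098)*(-2914 - 44801) = -84402*(-47715) = 4027241430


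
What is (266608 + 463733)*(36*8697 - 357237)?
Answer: -32240903445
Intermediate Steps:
(266608 + 463733)*(36*8697 - 357237) = 730341*(313092 - 357237) = 730341*(-44145) = -32240903445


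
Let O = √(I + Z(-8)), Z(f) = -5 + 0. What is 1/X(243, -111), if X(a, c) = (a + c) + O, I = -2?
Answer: 132/17431 - I*√7/17431 ≈ 0.0075727 - 0.00015178*I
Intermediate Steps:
Z(f) = -5
O = I*√7 (O = √(-2 - 5) = √(-7) = I*√7 ≈ 2.6458*I)
X(a, c) = a + c + I*√7 (X(a, c) = (a + c) + I*√7 = a + c + I*√7)
1/X(243, -111) = 1/(243 - 111 + I*√7) = 1/(132 + I*√7)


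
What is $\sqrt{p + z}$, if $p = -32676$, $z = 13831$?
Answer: $i \sqrt{18845} \approx 137.28 i$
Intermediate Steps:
$\sqrt{p + z} = \sqrt{-32676 + 13831} = \sqrt{-18845} = i \sqrt{18845}$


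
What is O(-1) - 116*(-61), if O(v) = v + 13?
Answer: 7088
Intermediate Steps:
O(v) = 13 + v
O(-1) - 116*(-61) = (13 - 1) - 116*(-61) = 12 + 7076 = 7088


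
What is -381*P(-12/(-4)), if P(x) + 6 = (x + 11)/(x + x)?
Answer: 1397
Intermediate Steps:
P(x) = -6 + (11 + x)/(2*x) (P(x) = -6 + (x + 11)/(x + x) = -6 + (11 + x)/((2*x)) = -6 + (11 + x)*(1/(2*x)) = -6 + (11 + x)/(2*x))
-381*P(-12/(-4)) = -4191*(1 - (-12)/(-4))/(2*((-12/(-4)))) = -4191*(1 - (-12)*(-1)/4)/(2*((-12*(-1/4)))) = -4191*(1 - 1*3)/(2*3) = -4191*(1 - 3)/(2*3) = -4191*(-2)/(2*3) = -381*(-11/3) = 1397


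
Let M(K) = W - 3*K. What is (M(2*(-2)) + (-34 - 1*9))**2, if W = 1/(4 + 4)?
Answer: 61009/64 ≈ 953.27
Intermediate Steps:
W = 1/8 ≈ 0.12500
M(K) = 1/8 - 3*K
(M(2*(-2)) + (-34 - 1*9))**2 = ((1/8 - 6*(-2)) + (-34 - 1*9))**2 = ((1/8 - 3*(-4)) + (-34 - 9))**2 = ((1/8 + 12) - 43)**2 = (97/8 - 43)**2 = (-247/8)**2 = 61009/64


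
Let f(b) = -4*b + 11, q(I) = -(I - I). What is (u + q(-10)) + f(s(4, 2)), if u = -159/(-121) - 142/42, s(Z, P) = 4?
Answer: -17957/2541 ≈ -7.0669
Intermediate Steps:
q(I) = 0 (q(I) = -1*0 = 0)
u = -5252/2541 (u = -159*(-1/121) - 142*1/42 = 159/121 - 71/21 = -5252/2541 ≈ -2.0669)
f(b) = 11 - 4*b
(u + q(-10)) + f(s(4, 2)) = (-5252/2541 + 0) + (11 - 4*4) = -5252/2541 + (11 - 16) = -5252/2541 - 5 = -17957/2541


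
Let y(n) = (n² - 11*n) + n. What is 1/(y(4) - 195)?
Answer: -1/219 ≈ -0.0045662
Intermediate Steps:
y(n) = n² - 10*n
1/(y(4) - 195) = 1/(4*(-10 + 4) - 195) = 1/(4*(-6) - 195) = 1/(-24 - 195) = 1/(-219) = -1/219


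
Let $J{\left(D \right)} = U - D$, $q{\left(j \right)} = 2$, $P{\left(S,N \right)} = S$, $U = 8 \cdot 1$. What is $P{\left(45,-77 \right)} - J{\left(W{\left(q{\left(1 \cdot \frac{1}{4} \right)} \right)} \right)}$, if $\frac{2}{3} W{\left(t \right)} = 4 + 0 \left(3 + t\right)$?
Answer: $43$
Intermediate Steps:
$U = 8$
$W{\left(t \right)} = 6$ ($W{\left(t \right)} = \frac{3 \left(4 + 0 \left(3 + t\right)\right)}{2} = \frac{3 \left(4 + 0\right)}{2} = \frac{3}{2} \cdot 4 = 6$)
$J{\left(D \right)} = 8 - D$
$P{\left(45,-77 \right)} - J{\left(W{\left(q{\left(1 \cdot \frac{1}{4} \right)} \right)} \right)} = 45 - \left(8 - 6\right) = 45 - 2 = 43$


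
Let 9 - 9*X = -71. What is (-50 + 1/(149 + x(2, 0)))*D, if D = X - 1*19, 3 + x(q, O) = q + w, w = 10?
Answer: 239603/474 ≈ 505.49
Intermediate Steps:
X = 80/9 (X = 1 - 1/9*(-71) = 1 + 71/9 = 80/9 ≈ 8.8889)
x(q, O) = 7 + q (x(q, O) = -3 + (q + 10) = -3 + (10 + q) = 7 + q)
D = -91/9 (D = 80/9 - 1*19 = 80/9 - 19 = -91/9 ≈ -10.111)
(-50 + 1/(149 + x(2, 0)))*D = (-50 + 1/(149 + (7 + 2)))*(-91/9) = (-50 + 1/(149 + 9))*(-91/9) = (-50 + 1/158)*(-91/9) = -7899/158*(-91/9) = 239603/474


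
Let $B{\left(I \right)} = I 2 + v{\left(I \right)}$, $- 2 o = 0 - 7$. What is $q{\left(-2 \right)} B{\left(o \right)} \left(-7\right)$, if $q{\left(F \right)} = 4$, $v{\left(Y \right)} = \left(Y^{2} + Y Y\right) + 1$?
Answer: $-910$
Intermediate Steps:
$v{\left(Y \right)} = 1 + 2 Y^{2}$ ($v{\left(Y \right)} = \left(Y^{2} + Y^{2}\right) + 1 = 2 Y^{2} + 1 = 1 + 2 Y^{2}$)
$o = \frac{7}{2}$ ($o = - \frac{0 - 7}{2} = \left(- \frac{1}{2}\right) \left(-7\right) = \frac{7}{2} \approx 3.5$)
$B{\left(I \right)} = 1 + 2 I + 2 I^{2}$ ($B{\left(I \right)} = I 2 + \left(1 + 2 I^{2}\right) = 2 I + \left(1 + 2 I^{2}\right) = 1 + 2 I + 2 I^{2}$)
$q{\left(-2 \right)} B{\left(o \right)} \left(-7\right) = 4 \left(1 + 2 \cdot \frac{7}{2} + 2 \left(\frac{7}{2}\right)^{2}\right) \left(-7\right) = 4 \left(1 + 7 + 2 \cdot \frac{49}{4}\right) \left(-7\right) = 4 \left(1 + 7 + \frac{49}{2}\right) \left(-7\right) = 4 \cdot \frac{65}{2} \left(-7\right) = 130 \left(-7\right) = -910$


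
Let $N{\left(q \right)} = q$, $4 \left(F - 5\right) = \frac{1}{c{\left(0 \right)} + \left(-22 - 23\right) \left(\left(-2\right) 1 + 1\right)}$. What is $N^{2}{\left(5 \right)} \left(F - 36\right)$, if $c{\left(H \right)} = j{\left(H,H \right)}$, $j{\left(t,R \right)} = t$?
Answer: $- \frac{27895}{36} \approx -774.86$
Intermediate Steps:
$c{\left(H \right)} = H$
$F = \frac{901}{180}$ ($F = 5 + \frac{1}{4 \left(0 + \left(-22 - 23\right) \left(\left(-2\right) 1 + 1\right)\right)} = 5 + \frac{1}{4 \left(0 - 45 \left(-2 + 1\right)\right)} = 5 + \frac{1}{4 \left(0 - -45\right)} = 5 + \frac{1}{4 \left(0 + 45\right)} = 5 + \frac{1}{4 \cdot 45} = 5 + \frac{1}{4} \cdot \frac{1}{45} = 5 + \frac{1}{180} = \frac{901}{180} \approx 5.0056$)
$N^{2}{\left(5 \right)} \left(F - 36\right) = 5^{2} \left(\frac{901}{180} - 36\right) = 25 \left(- \frac{5579}{180}\right) = - \frac{27895}{36}$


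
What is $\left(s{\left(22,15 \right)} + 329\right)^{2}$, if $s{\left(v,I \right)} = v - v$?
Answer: $108241$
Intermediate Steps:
$s{\left(v,I \right)} = 0$
$\left(s{\left(22,15 \right)} + 329\right)^{2} = \left(0 + 329\right)^{2} = 329^{2} = 108241$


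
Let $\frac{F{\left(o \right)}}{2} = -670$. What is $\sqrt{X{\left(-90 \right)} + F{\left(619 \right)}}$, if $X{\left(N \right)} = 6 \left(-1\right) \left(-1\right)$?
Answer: $i \sqrt{1334} \approx 36.524 i$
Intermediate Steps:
$X{\left(N \right)} = 6$ ($X{\left(N \right)} = \left(-6\right) \left(-1\right) = 6$)
$F{\left(o \right)} = -1340$ ($F{\left(o \right)} = 2 \left(-670\right) = -1340$)
$\sqrt{X{\left(-90 \right)} + F{\left(619 \right)}} = \sqrt{6 - 1340} = \sqrt{-1334} = i \sqrt{1334}$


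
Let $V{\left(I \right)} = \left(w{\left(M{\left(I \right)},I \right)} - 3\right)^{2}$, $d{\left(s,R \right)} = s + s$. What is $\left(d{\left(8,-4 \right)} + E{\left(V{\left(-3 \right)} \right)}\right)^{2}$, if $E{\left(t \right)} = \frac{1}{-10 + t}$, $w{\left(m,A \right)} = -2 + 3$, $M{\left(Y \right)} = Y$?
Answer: $\frac{9025}{36} \approx 250.69$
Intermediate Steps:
$w{\left(m,A \right)} = 1$
$d{\left(s,R \right)} = 2 s$
$V{\left(I \right)} = 4$ ($V{\left(I \right)} = \left(1 - 3\right)^{2} = \left(-2\right)^{2} = 4$)
$\left(d{\left(8,-4 \right)} + E{\left(V{\left(-3 \right)} \right)}\right)^{2} = \left(2 \cdot 8 + \frac{1}{-10 + 4}\right)^{2} = \left(16 + \frac{1}{-6}\right)^{2} = \left(16 - \frac{1}{6}\right)^{2} = \left(\frac{95}{6}\right)^{2} = \frac{9025}{36}$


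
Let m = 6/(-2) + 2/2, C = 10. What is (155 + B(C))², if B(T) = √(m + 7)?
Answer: (155 + √5)² ≈ 24723.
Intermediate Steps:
m = -2 (m = 6*(-½) + 2*(½) = -3 + 1 = -2)
B(T) = √5 (B(T) = √(-2 + 7) = √5)
(155 + B(C))² = (155 + √5)²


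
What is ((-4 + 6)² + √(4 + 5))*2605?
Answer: 18235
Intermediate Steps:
((-4 + 6)² + √(4 + 5))*2605 = (2² + √9)*2605 = (4 + 3)*2605 = 7*2605 = 18235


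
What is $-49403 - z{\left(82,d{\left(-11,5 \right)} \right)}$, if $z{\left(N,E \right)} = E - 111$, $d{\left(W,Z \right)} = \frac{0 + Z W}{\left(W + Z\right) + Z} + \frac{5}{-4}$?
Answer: $- \frac{197383}{4} \approx -49346.0$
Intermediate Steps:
$d{\left(W,Z \right)} = - \frac{5}{4} + \frac{W Z}{W + 2 Z}$ ($d{\left(W,Z \right)} = \frac{0 + W Z}{W + 2 Z} + 5 \left(- \frac{1}{4}\right) = \frac{W Z}{W + 2 Z} - \frac{5}{4} = - \frac{5}{4} + \frac{W Z}{W + 2 Z}$)
$z{\left(N,E \right)} = -111 + E$ ($z{\left(N,E \right)} = E - 111 = -111 + E$)
$-49403 - z{\left(82,d{\left(-11,5 \right)} \right)} = -49403 - \left(-111 + \frac{\left(-10\right) 5 - -55 + 4 \left(-11\right) 5}{4 \left(-11 + 2 \cdot 5\right)}\right) = -49403 - \left(-111 + \frac{-50 + 55 - 220}{4 \left(-11 + 10\right)}\right) = -49403 - \left(-111 + \frac{1}{4} \frac{1}{-1} \left(-215\right)\right) = -49403 - \left(-111 + \frac{1}{4} \left(-1\right) \left(-215\right)\right) = -49403 - \left(-111 + \frac{215}{4}\right) = -49403 - - \frac{229}{4} = -49403 + \frac{229}{4} = - \frac{197383}{4}$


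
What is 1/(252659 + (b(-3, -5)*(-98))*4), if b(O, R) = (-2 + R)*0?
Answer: 1/252659 ≈ 3.9579e-6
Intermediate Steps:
b(O, R) = 0
1/(252659 + (b(-3, -5)*(-98))*4) = 1/(252659 + (0*(-98))*4) = 1/(252659 + 0*4) = 1/(252659 + 0) = 1/252659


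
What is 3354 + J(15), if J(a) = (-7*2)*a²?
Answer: 204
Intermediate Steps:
J(a) = -14*a²
3354 + J(15) = 3354 - 14*15² = 3354 - 14*225 = 3354 - 3150 = 204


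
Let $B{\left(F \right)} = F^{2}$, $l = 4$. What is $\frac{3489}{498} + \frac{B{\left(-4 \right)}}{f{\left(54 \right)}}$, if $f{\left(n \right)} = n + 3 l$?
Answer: $\frac{39707}{5478} \approx 7.2485$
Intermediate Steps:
$f{\left(n \right)} = 12 + n$ ($f{\left(n \right)} = n + 3 \cdot 4 = n + 12 = 12 + n$)
$\frac{3489}{498} + \frac{B{\left(-4 \right)}}{f{\left(54 \right)}} = \frac{3489}{498} + \frac{\left(-4\right)^{2}}{12 + 54} = 3489 \cdot \frac{1}{498} + \frac{16}{66} = \frac{1163}{166} + 16 \cdot \frac{1}{66} = \frac{1163}{166} + \frac{8}{33} = \frac{39707}{5478}$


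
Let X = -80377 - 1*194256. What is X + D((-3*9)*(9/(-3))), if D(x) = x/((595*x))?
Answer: -163406634/595 ≈ -2.7463e+5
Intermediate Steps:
X = -274633 (X = -80377 - 194256 = -274633)
D(x) = 1/595 (D(x) = x*(1/(595*x)) = 1/595)
X + D((-3*9)*(9/(-3))) = -274633 + 1/595 = -163406634/595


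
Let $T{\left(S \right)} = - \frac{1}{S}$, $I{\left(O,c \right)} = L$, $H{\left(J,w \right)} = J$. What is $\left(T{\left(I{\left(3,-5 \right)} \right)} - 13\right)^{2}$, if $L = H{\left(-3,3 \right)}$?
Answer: $\frac{1444}{9} \approx 160.44$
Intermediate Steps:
$L = -3$
$I{\left(O,c \right)} = -3$
$\left(T{\left(I{\left(3,-5 \right)} \right)} - 13\right)^{2} = \left(- \frac{1}{-3} - 13\right)^{2} = \left(\left(-1\right) \left(- \frac{1}{3}\right) - 13\right)^{2} = \left(\frac{1}{3} - 13\right)^{2} = \left(- \frac{38}{3}\right)^{2} = \frac{1444}{9}$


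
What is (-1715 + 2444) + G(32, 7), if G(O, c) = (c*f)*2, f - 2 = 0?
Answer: 757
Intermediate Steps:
f = 2 (f = 2 + 0 = 2)
G(O, c) = 4*c (G(O, c) = (c*2)*2 = (2*c)*2 = 4*c)
(-1715 + 2444) + G(32, 7) = (-1715 + 2444) + 4*7 = 729 + 28 = 757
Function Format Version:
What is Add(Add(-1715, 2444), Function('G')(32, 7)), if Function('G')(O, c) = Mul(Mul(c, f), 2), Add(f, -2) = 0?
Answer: 757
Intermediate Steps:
f = 2 (f = Add(2, 0) = 2)
Function('G')(O, c) = Mul(4, c) (Function('G')(O, c) = Mul(Mul(c, 2), 2) = Mul(Mul(2, c), 2) = Mul(4, c))
Add(Add(-1715, 2444), Function('G')(32, 7)) = Add(Add(-1715, 2444), Mul(4, 7)) = Add(729, 28) = 757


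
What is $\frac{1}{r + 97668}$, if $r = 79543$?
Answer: $\frac{1}{177211} \approx 5.643 \cdot 10^{-6}$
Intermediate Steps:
$\frac{1}{r + 97668} = \frac{1}{79543 + 97668} = \frac{1}{177211}$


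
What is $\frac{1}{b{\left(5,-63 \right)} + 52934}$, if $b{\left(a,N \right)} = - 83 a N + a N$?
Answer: $\frac{1}{78764} \approx 1.2696 \cdot 10^{-5}$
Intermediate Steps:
$b{\left(a,N \right)} = - 82 N a$ ($b{\left(a,N \right)} = - 83 N a + N a = - 82 N a$)
$\frac{1}{b{\left(5,-63 \right)} + 52934} = \frac{1}{\left(-82\right) \left(-63\right) 5 + 52934} = \frac{1}{25830 + 52934} = \frac{1}{78764}$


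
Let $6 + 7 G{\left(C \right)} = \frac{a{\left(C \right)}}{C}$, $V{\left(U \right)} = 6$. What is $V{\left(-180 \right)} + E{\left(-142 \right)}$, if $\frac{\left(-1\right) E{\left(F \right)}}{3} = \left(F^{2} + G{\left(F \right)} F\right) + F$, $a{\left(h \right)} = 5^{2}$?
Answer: $- \frac{423051}{7} \approx -60436.0$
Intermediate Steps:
$a{\left(h \right)} = 25$
$G{\left(C \right)} = - \frac{6}{7} + \frac{25}{7 C}$ ($G{\left(C \right)} = - \frac{6}{7} + \frac{25 \frac{1}{C}}{7} = - \frac{6}{7} + \frac{25}{7 C}$)
$E{\left(F \right)} = - \frac{75}{7} - 3 F^{2} - \frac{3 F}{7}$ ($E{\left(F \right)} = - 3 \left(\left(F^{2} + \frac{25 - 6 F}{7 F} F\right) + F\right) = - 3 \left(\left(F^{2} - \left(- \frac{25}{7} + \frac{6 F}{7}\right)\right) + F\right) = - 3 \left(\left(\frac{25}{7} + F^{2} - \frac{6 F}{7}\right) + F\right) = - 3 \left(\frac{25}{7} + F^{2} + \frac{F}{7}\right) = - \frac{75}{7} - 3 F^{2} - \frac{3 F}{7}$)
$V{\left(-180 \right)} + E{\left(-142 \right)} = 6 - \left(\frac{2631}{7} - 426 \left(1 - 142\right)\right) = 6 - \left(\frac{2631}{7} + 60066\right) = 6 - \frac{423093}{7} = - \frac{423051}{7}$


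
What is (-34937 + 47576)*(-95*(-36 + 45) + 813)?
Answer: -530838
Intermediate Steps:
(-34937 + 47576)*(-95*(-36 + 45) + 813) = 12639*(-95*9 + 813) = 12639*(-855 + 813) = 12639*(-42) = -530838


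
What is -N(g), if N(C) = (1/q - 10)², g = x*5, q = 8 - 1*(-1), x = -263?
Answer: -7921/81 ≈ -97.790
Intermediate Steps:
q = 9 (q = 8 + 1 = 9)
g = -1315 (g = -263*5 = -1315)
N(C) = 7921/81 (N(C) = (1/9 - 10)² = (⅑ - 10)² = (-89/9)² = 7921/81)
-N(g) = -1*7921/81 = -7921/81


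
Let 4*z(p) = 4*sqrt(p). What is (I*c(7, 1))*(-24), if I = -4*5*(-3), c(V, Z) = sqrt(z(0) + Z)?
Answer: -1440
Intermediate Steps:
z(p) = sqrt(p) (z(p) = (4*sqrt(p))/4 = sqrt(p))
c(V, Z) = sqrt(Z) (c(V, Z) = sqrt(sqrt(0) + Z) = sqrt(0 + Z) = sqrt(Z))
I = 60 (I = -20*(-3) = 60)
(I*c(7, 1))*(-24) = (60*sqrt(1))*(-24) = (60*1)*(-24) = 60*(-24) = -1440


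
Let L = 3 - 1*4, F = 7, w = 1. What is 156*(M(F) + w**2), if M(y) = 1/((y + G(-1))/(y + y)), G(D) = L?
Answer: 520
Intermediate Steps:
L = -1 (L = 3 - 4 = -1)
G(D) = -1
M(y) = 2*y/(-1 + y) (M(y) = 1/((y - 1)/(y + y)) = 1/((-1 + y)/((2*y))) = 1/((-1 + y)*(1/(2*y))) = 1/((-1 + y)/(2*y)) = 2*y/(-1 + y))
156*(M(F) + w**2) = 156*(2*7/(-1 + 7) + 1**2) = 156*(2*7/6 + 1) = 156*(2*7*(1/6) + 1) = 156*(7/3 + 1) = 156*(10/3) = 520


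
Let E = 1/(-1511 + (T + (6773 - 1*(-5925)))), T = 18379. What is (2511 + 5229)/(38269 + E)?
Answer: 45768168/226292251 ≈ 0.20225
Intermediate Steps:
E = 1/29566 (E = 1/(-1511 + (18379 + (6773 - 1*(-5925)))) = 1/(-1511 + (18379 + (6773 + 5925))) = 1/(-1511 + (18379 + 12698)) = 1/(-1511 + 31077) = 1/29566 ≈ 3.3823e-5)
(2511 + 5229)/(38269 + E) = (2511 + 5229)/(38269 + 1/29566) = 7740/(1131461255/29566) = 7740*(29566/1131461255) = 45768168/226292251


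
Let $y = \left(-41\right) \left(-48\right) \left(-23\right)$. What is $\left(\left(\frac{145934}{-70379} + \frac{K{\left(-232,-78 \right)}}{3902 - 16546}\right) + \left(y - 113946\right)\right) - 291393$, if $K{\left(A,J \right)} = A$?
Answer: $- \frac{3456731516581}{7671311} \approx -4.5061 \cdot 10^{5}$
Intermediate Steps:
$y = -45264$ ($y = 1968 \left(-23\right) = -45264$)
$\left(\left(\frac{145934}{-70379} + \frac{K{\left(-232,-78 \right)}}{3902 - 16546}\right) + \left(y - 113946\right)\right) - 291393 = \left(\left(\frac{145934}{-70379} - \frac{232}{3902 - 16546}\right) - 159210\right) - 291393 = \left(\left(145934 \left(- \frac{1}{70379}\right) - \frac{232}{3902 - 16546}\right) - 159210\right) - 291393 = \left(\left(- \frac{145934}{70379} - \frac{232}{-12644}\right) - 159210\right) - 291393 = \left(\left(- \frac{145934}{70379} - - \frac{2}{109}\right) - 159210\right) - 291393 = \left(\left(- \frac{145934}{70379} + \frac{2}{109}\right) - 159210\right) - 291393 = \left(- \frac{15766048}{7671311} - 159210\right) - 291393 = - \frac{1221365190358}{7671311} - 291393 = - \frac{3456731516581}{7671311}$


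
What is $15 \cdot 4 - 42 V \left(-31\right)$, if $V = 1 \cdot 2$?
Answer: $2664$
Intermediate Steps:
$V = 2$
$15 \cdot 4 - 42 V \left(-31\right) = 15 \cdot 4 - 42 \cdot 2 \left(-31\right) = 60 - -2604 = 60 + 2604 = 2664$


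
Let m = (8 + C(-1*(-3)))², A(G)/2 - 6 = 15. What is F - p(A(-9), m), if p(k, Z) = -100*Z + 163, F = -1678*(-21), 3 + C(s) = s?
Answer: 41475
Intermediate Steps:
A(G) = 42 (A(G) = 12 + 2*15 = 12 + 30 = 42)
C(s) = -3 + s
m = 64 (m = (8 + (-3 - 1*(-3)))² = (8 + (-3 + 3))² = (8 + 0)² = 8² = 64)
F = 35238
p(k, Z) = 163 - 100*Z
F - p(A(-9), m) = 35238 - (163 - 100*64) = 35238 - (163 - 6400) = 35238 - 1*(-6237) = 35238 + 6237 = 41475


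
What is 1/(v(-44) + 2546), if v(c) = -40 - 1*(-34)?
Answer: 1/2540 ≈ 0.00039370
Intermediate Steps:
v(c) = -6 (v(c) = -40 + 34 = -6)
1/(v(-44) + 2546) = 1/(-6 + 2546) = 1/2540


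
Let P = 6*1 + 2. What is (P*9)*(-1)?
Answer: -72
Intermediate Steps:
P = 8 (P = 6 + 2 = 8)
(P*9)*(-1) = (8*9)*(-1) = 72*(-1) = -72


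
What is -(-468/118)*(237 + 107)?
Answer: 80496/59 ≈ 1364.3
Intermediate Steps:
-(-468/118)*(237 + 107) = -(-468*1/118)*344 = -(-234)*344/59 = -1*(-80496/59) = 80496/59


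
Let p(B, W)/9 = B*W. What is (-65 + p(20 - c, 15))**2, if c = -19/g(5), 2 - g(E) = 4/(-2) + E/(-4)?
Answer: 478078225/49 ≈ 9.7567e+6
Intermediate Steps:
g(E) = 4 + E/4 (g(E) = 2 - (4/(-2) + E/(-4)) = 2 - (4*(-1/2) + E*(-1/4)) = 2 - (-2 - E/4) = 2 + (2 + E/4) = 4 + E/4)
c = -76/21 (c = -19/(4 + (1/4)*5) = -19/(4 + 5/4) = -19/21/4 = -19*4/21 = -76/21 ≈ -3.6190)
p(B, W) = 9*B*W (p(B, W) = 9*(B*W) = 9*B*W)
(-65 + p(20 - c, 15))**2 = (-65 + 9*(20 - 1*(-76/21))*15)**2 = (-65 + 9*(20 + 76/21)*15)**2 = (-65 + 9*(496/21)*15)**2 = (-65 + 22320/7)**2 = (21865/7)**2 = 478078225/49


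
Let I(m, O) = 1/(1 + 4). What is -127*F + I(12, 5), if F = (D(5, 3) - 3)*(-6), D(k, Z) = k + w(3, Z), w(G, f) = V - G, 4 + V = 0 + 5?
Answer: 1/5 ≈ 0.20000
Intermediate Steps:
V = 1 (V = -4 + (0 + 5) = -4 + 5 = 1)
I(m, O) = 1/5
w(G, f) = 1 - G
D(k, Z) = -2 + k (D(k, Z) = k + (1 - 1*3) = k + (1 - 3) = k - 2 = -2 + k)
F = 0 (F = ((-2 + 5) - 3)*(-6) = (3 - 3)*(-6) = 0*(-6) = 0)
-127*F + I(12, 5) = -127*0 + 1/5 = 0 + 1/5 = 1/5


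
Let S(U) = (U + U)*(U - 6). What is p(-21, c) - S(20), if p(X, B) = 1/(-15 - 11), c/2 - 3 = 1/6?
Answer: -14561/26 ≈ -560.04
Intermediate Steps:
S(U) = 2*U*(-6 + U) (S(U) = (2*U)*(-6 + U) = 2*U*(-6 + U))
c = 19/3 (c = 6 + 2/6 = 6 + 2*(⅙) = 6 + ⅓ = 19/3 ≈ 6.3333)
p(X, B) = -1/26 (p(X, B) = 1/(-26) = -1/26)
p(-21, c) - S(20) = -1/26 - 2*20*(-6 + 20) = -1/26 - 2*20*14 = -1/26 - 1*560 = -1/26 - 560 = -14561/26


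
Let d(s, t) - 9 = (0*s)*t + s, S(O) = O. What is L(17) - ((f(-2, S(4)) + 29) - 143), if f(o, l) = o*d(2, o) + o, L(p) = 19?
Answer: 157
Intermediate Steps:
d(s, t) = 9 + s (d(s, t) = 9 + ((0*s)*t + s) = 9 + (0*t + s) = 9 + (0 + s) = 9 + s)
f(o, l) = 12*o (f(o, l) = o*(9 + 2) + o = o*11 + o = 11*o + o = 12*o)
L(17) - ((f(-2, S(4)) + 29) - 143) = 19 - ((12*(-2) + 29) - 143) = 19 - ((-24 + 29) - 143) = 19 - (5 - 143) = 19 - 1*(-138) = 19 + 138 = 157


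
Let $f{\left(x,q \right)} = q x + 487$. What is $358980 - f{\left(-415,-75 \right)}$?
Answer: $327368$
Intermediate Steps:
$f{\left(x,q \right)} = 487 + q x$
$358980 - f{\left(-415,-75 \right)} = 358980 - \left(487 - -31125\right) = 358980 - \left(487 + 31125\right) = 358980 - 31612 = 327368$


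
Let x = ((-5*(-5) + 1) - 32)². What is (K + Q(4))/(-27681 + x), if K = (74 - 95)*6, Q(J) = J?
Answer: 122/27645 ≈ 0.0044131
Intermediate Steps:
K = -126 (K = -21*6 = -126)
x = 36 (x = ((25 + 1) - 32)² = (26 - 32)² = (-6)² = 36)
(K + Q(4))/(-27681 + x) = (-126 + 4)/(-27681 + 36) = -122/(-27645) = -122*(-1/27645) = 122/27645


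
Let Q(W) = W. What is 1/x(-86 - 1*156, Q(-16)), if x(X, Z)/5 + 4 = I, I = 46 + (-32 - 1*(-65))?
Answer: 1/375 ≈ 0.0026667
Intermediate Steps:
I = 79 (I = 46 + (-32 + 65) = 46 + 33 = 79)
x(X, Z) = 375 (x(X, Z) = -20 + 5*79 = -20 + 395 = 375)
1/x(-86 - 1*156, Q(-16)) = 1/375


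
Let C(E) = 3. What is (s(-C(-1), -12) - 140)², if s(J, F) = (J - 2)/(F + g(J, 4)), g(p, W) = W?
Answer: 1243225/64 ≈ 19425.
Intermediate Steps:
s(J, F) = (-2 + J)/(4 + F) (s(J, F) = (J - 2)/(F + 4) = (-2 + J)/(4 + F))
(s(-C(-1), -12) - 140)² = ((-2 - 1*3)/(4 - 12) - 140)² = ((-2 - 3)/(-8) - 140)² = (-⅛*(-5) - 140)² = (5/8 - 140)² = (-1115/8)² = 1243225/64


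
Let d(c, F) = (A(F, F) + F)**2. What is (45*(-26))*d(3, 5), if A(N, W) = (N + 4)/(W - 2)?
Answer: -74880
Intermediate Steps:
A(N, W) = (4 + N)/(-2 + W)
d(c, F) = (F + (4 + F)/(-2 + F))**2 (d(c, F) = ((4 + F)/(-2 + F) + F)**2 = (F + (4 + F)/(-2 + F))**2)
(45*(-26))*d(3, 5) = (45*(-26))*((4 + 5**2 - 1*5)**2/(-2 + 5)**2) = -1170*(4 + 25 - 5)**2/3**2 = -130*24**2 = -130*576 = -1170*64 = -74880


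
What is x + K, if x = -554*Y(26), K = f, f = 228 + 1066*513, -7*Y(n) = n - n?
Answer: 547086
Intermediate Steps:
Y(n) = 0 (Y(n) = -(n - n)/7 = -⅐*0 = 0)
f = 547086 (f = 228 + 546858 = 547086)
K = 547086
x = 0 (x = -554*0 = 0)
x + K = 0 + 547086 = 547086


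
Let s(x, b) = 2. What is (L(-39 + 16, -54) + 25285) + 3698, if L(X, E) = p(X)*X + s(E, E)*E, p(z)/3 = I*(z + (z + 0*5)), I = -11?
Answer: -6039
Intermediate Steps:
p(z) = -66*z (p(z) = 3*(-11*(z + (z + 0*5))) = 3*(-11*(z + (z + 0))) = 3*(-11*(z + z)) = 3*(-22*z) = -66*z)
L(X, E) = -66*X² + 2*E (L(X, E) = (-66*X)*X + 2*E = -66*X² + 2*E)
(L(-39 + 16, -54) + 25285) + 3698 = ((-66*(-39 + 16)² + 2*(-54)) + 25285) + 3698 = ((-66*(-23)² - 108) + 25285) + 3698 = ((-66*529 - 108) + 25285) + 3698 = ((-34914 - 108) + 25285) + 3698 = (-35022 + 25285) + 3698 = -9737 + 3698 = -6039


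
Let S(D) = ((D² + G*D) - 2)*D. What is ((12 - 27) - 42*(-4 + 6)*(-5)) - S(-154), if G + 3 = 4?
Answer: 3628645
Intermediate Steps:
G = 1 (G = -3 + 4 = 1)
S(D) = D*(-2 + D + D²) (S(D) = ((D² + 1*D) - 2)*D = ((D² + D) - 2)*D = ((D + D²) - 2)*D = (-2 + D + D²)*D = D*(-2 + D + D²))
((12 - 27) - 42*(-4 + 6)*(-5)) - S(-154) = ((12 - 27) - 42*(-4 + 6)*(-5)) - (-154)*(-2 - 154 + (-154)²) = (-15 - 84*(-5)) - (-154)*(-2 - 154 + 23716) = (-15 - 42*(-10)) - (-154)*23560 = (-15 + 420) - 1*(-3628240) = 405 + 3628240 = 3628645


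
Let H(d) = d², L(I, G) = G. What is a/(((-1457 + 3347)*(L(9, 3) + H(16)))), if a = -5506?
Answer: -2753/244755 ≈ -0.011248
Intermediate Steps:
a/(((-1457 + 3347)*(L(9, 3) + H(16)))) = -5506*1/((-1457 + 3347)*(3 + 16²)) = -5506*1/(1890*(3 + 256)) = -5506/(1890*259) = -5506/489510 = -5506*1/489510 = -2753/244755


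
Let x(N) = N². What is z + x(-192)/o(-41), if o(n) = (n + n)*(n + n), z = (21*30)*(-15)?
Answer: -15876234/1681 ≈ -9444.5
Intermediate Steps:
z = -9450 (z = 630*(-15) = -9450)
o(n) = 4*n² (o(n) = (2*n)*(2*n) = 4*n²)
z + x(-192)/o(-41) = -9450 + (-192)²/((4*(-41)²)) = -9450 + 36864/((4*1681)) = -9450 + 36864/6724 = -9450 + 36864*(1/6724) = -9450 + 9216/1681 = -15876234/1681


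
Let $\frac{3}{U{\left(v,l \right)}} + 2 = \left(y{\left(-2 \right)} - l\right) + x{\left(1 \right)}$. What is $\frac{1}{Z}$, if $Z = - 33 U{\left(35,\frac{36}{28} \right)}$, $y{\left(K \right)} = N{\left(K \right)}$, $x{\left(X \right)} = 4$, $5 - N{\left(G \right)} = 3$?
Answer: $- \frac{19}{693} \approx -0.027417$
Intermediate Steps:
$N{\left(G \right)} = 2$ ($N{\left(G \right)} = 5 - 3 = 2$)
$y{\left(K \right)} = 2$
$U{\left(v,l \right)} = \frac{3}{4 - l}$ ($U{\left(v,l \right)} = \frac{3}{-2 + \left(\left(2 - l\right) + 4\right)} = \frac{3}{-2 - \left(-6 + l\right)} = \frac{3}{4 - l}$)
$Z = - \frac{693}{19}$ ($Z = - 33 \left(- \frac{3}{-4 + \frac{36}{28}}\right) = - 33 \left(- \frac{3}{-4 + 36 \cdot \frac{1}{28}}\right) = - 33 \left(- \frac{3}{-4 + \frac{9}{7}}\right) = - 33 \left(- \frac{3}{- \frac{19}{7}}\right) = - 33 \left(\left(-3\right) \left(- \frac{7}{19}\right)\right) = \left(-33\right) \frac{21}{19} = - \frac{693}{19} \approx -36.474$)
$\frac{1}{Z} = \frac{1}{- \frac{693}{19}} = - \frac{19}{693}$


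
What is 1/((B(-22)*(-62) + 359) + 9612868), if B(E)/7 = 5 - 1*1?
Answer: 1/9611491 ≈ 1.0404e-7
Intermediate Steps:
B(E) = 28 (B(E) = 7*(5 - 1*1) = 7*(5 - 1) = 7*4 = 28)
1/((B(-22)*(-62) + 359) + 9612868) = 1/((28*(-62) + 359) + 9612868) = 1/((-1736 + 359) + 9612868) = 1/(-1377 + 9612868) = 1/9611491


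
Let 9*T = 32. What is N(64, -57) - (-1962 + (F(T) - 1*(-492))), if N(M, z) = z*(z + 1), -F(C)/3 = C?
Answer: 14018/3 ≈ 4672.7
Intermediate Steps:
T = 32/9 (T = (1/9)*32 = 32/9 ≈ 3.5556)
F(C) = -3*C
N(M, z) = z*(1 + z)
N(64, -57) - (-1962 + (F(T) - 1*(-492))) = -57*(1 - 57) - (-1962 + (-3*32/9 - 1*(-492))) = -57*(-56) - (-1962 + (-32/3 + 492)) = 3192 - (-1962 + 1444/3) = 3192 - 1*(-4442/3) = 3192 + 4442/3 = 14018/3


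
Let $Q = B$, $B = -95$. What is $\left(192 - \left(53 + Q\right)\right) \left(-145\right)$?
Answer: $-33930$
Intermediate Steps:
$Q = -95$
$\left(192 - \left(53 + Q\right)\right) \left(-145\right) = \left(192 - -42\right) \left(-145\right) = \left(192 + \left(-53 + 95\right)\right) \left(-145\right) = \left(192 + 42\right) \left(-145\right) = 234 \left(-145\right) = -33930$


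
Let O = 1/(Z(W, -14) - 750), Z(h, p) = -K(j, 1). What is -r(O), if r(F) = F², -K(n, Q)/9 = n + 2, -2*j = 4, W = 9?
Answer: -1/562500 ≈ -1.7778e-6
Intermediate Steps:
j = -2 (j = -½*4 = -2)
K(n, Q) = -18 - 9*n (K(n, Q) = -9*(n + 2) = -9*(2 + n) = -18 - 9*n)
Z(h, p) = 0 (Z(h, p) = -(-18 - 9*(-2)) = -(-18 + 18) = -1*0 = 0)
O = -1/750 (O = 1/(0 - 750) = 1/(-750) = -1/750 ≈ -0.0013333)
-r(O) = -(-1/750)² = -1*1/562500 = -1/562500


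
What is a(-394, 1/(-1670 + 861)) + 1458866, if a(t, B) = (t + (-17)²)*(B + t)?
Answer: 1213691029/809 ≈ 1.5002e+6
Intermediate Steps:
a(t, B) = (289 + t)*(B + t) (a(t, B) = (t + 289)*(B + t) = (289 + t)*(B + t))
a(-394, 1/(-1670 + 861)) + 1458866 = ((-394)² + 289/(-1670 + 861) + 289*(-394) - 394/(-1670 + 861)) + 1458866 = (155236 + 289/(-809) - 113866 - 394/(-809)) + 1458866 = (155236 + 289*(-1/809) - 113866 - 1/809*(-394)) + 1458866 = (155236 - 289/809 - 113866 + 394/809) + 1458866 = 33468435/809 + 1458866 = 1213691029/809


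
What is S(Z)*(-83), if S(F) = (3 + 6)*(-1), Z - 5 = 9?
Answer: 747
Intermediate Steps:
Z = 14 (Z = 5 + 9 = 14)
S(F) = -9 (S(F) = 9*(-1) = -9)
S(Z)*(-83) = -9*(-83) = 747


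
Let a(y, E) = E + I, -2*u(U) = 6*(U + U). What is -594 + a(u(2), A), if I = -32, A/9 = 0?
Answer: -626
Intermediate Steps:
A = 0 (A = 9*0 = 0)
u(U) = -6*U (u(U) = -3*(U + U) = -3*2*U = -6*U)
a(y, E) = -32 + E (a(y, E) = E - 32 = -32 + E)
-594 + a(u(2), A) = -594 + (-32 + 0) = -594 - 32 = -626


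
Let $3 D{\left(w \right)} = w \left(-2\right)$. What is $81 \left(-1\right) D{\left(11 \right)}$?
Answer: $594$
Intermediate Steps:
$D{\left(w \right)} = - \frac{2 w}{3}$ ($D{\left(w \right)} = \frac{w \left(-2\right)}{3} = \frac{\left(-2\right) w}{3} = - \frac{2 w}{3}$)
$81 \left(-1\right) D{\left(11 \right)} = 81 \left(-1\right) \left(\left(- \frac{2}{3}\right) 11\right) = \left(-81\right) \left(- \frac{22}{3}\right) = 594$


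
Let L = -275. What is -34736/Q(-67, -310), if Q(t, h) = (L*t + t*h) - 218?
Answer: -34736/38977 ≈ -0.89119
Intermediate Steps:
Q(t, h) = -218 - 275*t + h*t (Q(t, h) = (-275*t + t*h) - 218 = (-275*t + h*t) - 218 = -218 - 275*t + h*t)
-34736/Q(-67, -310) = -34736/(-218 - 275*(-67) - 310*(-67)) = -34736/(-218 + 18425 + 20770) = -34736/38977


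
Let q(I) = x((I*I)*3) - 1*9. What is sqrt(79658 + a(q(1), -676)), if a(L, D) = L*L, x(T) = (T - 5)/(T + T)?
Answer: sqrt(717706)/3 ≈ 282.39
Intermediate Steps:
x(T) = (-5 + T)/(2*T) (x(T) = (-5 + T)/((2*T)) = (-5 + T)*(1/(2*T)) = (-5 + T)/(2*T))
q(I) = -9 + (-5 + 3*I**2)/(6*I**2) (q(I) = (-5 + (I*I)*3)/(2*(((I*I)*3))) - 1*9 = (-5 + I**2*3)/(2*((I**2*3))) - 9 = (-5 + 3*I**2)/(2*((3*I**2))) - 9 = (1/(3*I**2))*(-5 + 3*I**2)/2 - 9 = (-5 + 3*I**2)/(6*I**2) - 9 = -9 + (-5 + 3*I**2)/(6*I**2))
a(L, D) = L**2
sqrt(79658 + a(q(1), -676)) = sqrt(79658 + (-17/2 - 5/6/1**2)**2) = sqrt(79658 + (-17/2 - 5/6*1)**2) = sqrt(79658 + (-17/2 - 5/6)**2) = sqrt(79658 + (-28/3)**2) = sqrt(79658 + 784/9) = sqrt(717706/9) = sqrt(717706)/3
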